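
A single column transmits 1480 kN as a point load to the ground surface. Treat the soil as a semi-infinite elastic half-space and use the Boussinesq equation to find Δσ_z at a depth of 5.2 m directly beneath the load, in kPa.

Boussinesq vertical stress below a point load on an elastic half-space:
Δσ_z = 3P/(2πz²) · [1 + (r/z)²]^(−5/2)
r/z = 0/5.2 = 0; [1+(r/z)²]^(−5/2) = 1.
Δσ_z = 3×1480/(2π×5.2²) × 1 = 26.133 × 1 = 26.13 kPa

Δσ_z ≈ 26.1 kPa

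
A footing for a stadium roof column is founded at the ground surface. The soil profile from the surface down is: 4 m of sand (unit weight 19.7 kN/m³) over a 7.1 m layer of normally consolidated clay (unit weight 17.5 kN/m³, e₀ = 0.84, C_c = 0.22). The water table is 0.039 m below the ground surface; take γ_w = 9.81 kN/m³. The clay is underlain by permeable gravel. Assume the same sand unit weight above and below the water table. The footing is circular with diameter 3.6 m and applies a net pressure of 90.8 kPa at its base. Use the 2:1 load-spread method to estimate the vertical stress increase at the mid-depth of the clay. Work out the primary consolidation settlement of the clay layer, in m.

S_c ≈ 0.0485 m

Mid-depth of clay below the ground surface: z = 4 + 7.1/2 = 7.55 m.
Total vertical stress at mid-clay: σ_v = 19.7×4 + 17.5×3.55 = 140.93 kPa.
Pore pressure: u = 9.81×(7.55 − 0.039) = 73.683 kPa.
Initial effective stress: σ'_0 = σ_v − u = 140.93 − 73.683 = 67.247 kPa.
Stress increase at mid-clay by the 2:1 spreading method:
Δσ ≈ qD²/(D+z)² = 90.8×3.6²/(3.6+7.55)² = 9.4654 kPa
Final effective stress: σ'_f = σ'_0 + Δσ = 67.247 + 9.4654 = 76.712 kPa.
Normally consolidated clay, so the full stress increment lies on the virgin compression line:
S_c = C_c·H/(1+e₀)·log₁₀(σ'_f/σ'_0) = 0.22×7.1/(1+0.84)×log₁₀(76.712/67.247)
    = 0.84891 × 0.05719 = 0.04855 m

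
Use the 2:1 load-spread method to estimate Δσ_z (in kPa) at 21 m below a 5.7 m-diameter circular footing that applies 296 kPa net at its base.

By the 2:1 method the load spreads at 1 horizontal : 2 vertical, so at depth z the loaded area has grown by z in each plan dimension:
Δσ ≈ qD²/(D+z)² = 296×5.7²/(5.7+21)² = 13.49 kPa

Δσ_z ≈ 13.5 kPa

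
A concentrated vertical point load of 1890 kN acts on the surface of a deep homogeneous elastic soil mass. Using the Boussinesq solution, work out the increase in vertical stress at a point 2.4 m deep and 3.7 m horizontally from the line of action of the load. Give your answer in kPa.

Δσ_z ≈ 7.48 kPa

Boussinesq vertical stress below a point load on an elastic half-space:
Δσ_z = 3P/(2πz²) · [1 + (r/z)²]^(−5/2)
r/z = 3.7/2.4 = 1.5417; [1+(r/z)²]^(−5/2) = 0.047726.
Δσ_z = 3×1890/(2π×2.4²) × 0.047726 = 156.67 × 0.047726 = 7.477 kPa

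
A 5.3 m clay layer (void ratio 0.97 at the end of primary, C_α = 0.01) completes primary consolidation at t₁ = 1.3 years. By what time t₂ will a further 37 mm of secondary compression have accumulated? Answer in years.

S_s = C_α·H/(1+e_p)·log₁₀(t₂/t₁) ⇒ log₁₀(t₂/t₁) = S_s·(1+e_p)/(C_α·H).
log₁₀(t₂/t₁) = 0.037 × (1+0.97) / (0.01×5.3) = 1.375
t₂ = t₁ × 10^1.375 = 1.3 × 23.73 = 30.85 years

t₂ ≈ 30.8 years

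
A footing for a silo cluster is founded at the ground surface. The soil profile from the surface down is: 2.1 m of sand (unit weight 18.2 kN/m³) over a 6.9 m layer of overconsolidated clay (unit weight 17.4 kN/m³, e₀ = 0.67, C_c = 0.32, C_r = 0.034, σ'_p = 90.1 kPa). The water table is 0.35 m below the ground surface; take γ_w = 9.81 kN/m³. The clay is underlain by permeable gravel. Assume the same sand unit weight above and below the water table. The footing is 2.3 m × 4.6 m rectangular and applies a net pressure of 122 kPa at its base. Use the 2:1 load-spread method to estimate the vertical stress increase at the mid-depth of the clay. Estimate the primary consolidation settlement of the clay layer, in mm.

Mid-depth of clay below the ground surface: z = 2.1 + 6.9/2 = 5.55 m.
Total vertical stress at mid-clay: σ_v = 18.2×2.1 + 17.4×3.45 = 98.25 kPa.
Pore pressure: u = 9.81×(5.55 − 0.35) = 51.012 kPa.
Initial effective stress: σ'_0 = σ_v − u = 98.25 − 51.012 = 47.238 kPa.
Stress increase at mid-clay by the 2:1 spreading method:
Δσ = qBL/((B+z)(L+z)) = 122×2.3×4.6/((2.3+5.55)(4.6+5.55)) = 16.2 kPa
Final effective stress: σ'_f = 47.238 + 16.2 = 63.438 kPa.
σ'_f = 63.438 ≤ σ'_p = 90.1 kPa, so the clay remains overconsolidated and only the recompression index applies:
S_c = C_r·H/(1+e₀)·log₁₀(σ'_f/σ'_0) = 0.034×6.9/1.67×log₁₀(63.438/47.238)
    = 0.14048 × 0.12806 = 0.01799 m

S_c ≈ 18 mm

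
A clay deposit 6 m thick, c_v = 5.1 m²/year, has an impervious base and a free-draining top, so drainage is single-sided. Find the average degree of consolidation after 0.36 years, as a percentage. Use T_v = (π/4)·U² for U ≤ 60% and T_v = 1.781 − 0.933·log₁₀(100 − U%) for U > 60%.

Drainage path length: H_d = H = 6 m (single drainage).
T_v = c_v·t/H_d² = 5.1×0.36/6² = 0.051.
T_v = 0.051 corresponds to the U ≤ 60% branch:
U = √(4T_v/π) = 0.2548

U ≈ 25.5 %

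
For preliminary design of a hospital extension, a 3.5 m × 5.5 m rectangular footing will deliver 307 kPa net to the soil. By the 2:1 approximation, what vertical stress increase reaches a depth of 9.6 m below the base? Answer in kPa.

Δσ_z ≈ 29.9 kPa

By the 2:1 method the load spreads at 1 horizontal : 2 vertical, so at depth z the loaded area has grown by z in each plan dimension:
Δσ = qBL/((B+z)(L+z)) = 307×3.5×5.5/((3.5+9.6)(5.5+9.6)) = 29.876 kPa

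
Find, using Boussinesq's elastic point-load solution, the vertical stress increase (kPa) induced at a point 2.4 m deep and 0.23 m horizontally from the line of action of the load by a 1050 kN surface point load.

Boussinesq vertical stress below a point load on an elastic half-space:
Δσ_z = 3P/(2πz²) · [1 + (r/z)²]^(−5/2)
r/z = 0.23/2.4 = 0.095833; [1+(r/z)²]^(−5/2) = 0.9774.
Δσ_z = 3×1050/(2π×2.4²) × 0.9774 = 87.038 × 0.9774 = 85.07 kPa

Δσ_z ≈ 85.1 kPa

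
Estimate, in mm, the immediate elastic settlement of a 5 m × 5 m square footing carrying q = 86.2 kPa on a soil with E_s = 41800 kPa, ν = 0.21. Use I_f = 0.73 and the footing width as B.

Immediate (elastic) settlement: S_e = q·B·(1−ν²)/E_s · I_f.
S_e = 86.2 × 5 × (1 − 0.21²) / 41800 × 0.73
    = 86.2 × 5 × 0.9559 / 41800 × 0.73
    = 0.007195 m = 7.195 mm

S_e ≈ 7.2 mm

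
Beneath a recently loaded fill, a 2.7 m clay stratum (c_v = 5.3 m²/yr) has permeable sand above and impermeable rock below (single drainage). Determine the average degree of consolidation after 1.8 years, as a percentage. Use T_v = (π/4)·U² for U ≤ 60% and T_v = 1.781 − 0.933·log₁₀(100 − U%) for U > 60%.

Drainage path length: H_d = H = 2.7 m (single drainage).
T_v = c_v·t/H_d² = 5.3×1.8/2.7² = 1.3086.
T_v = 1.3086 corresponds to the U > 60% branch:
U = 1 − 10^((1.781 − T_v)/0.933)/100 = 0.9679

U ≈ 96.8 %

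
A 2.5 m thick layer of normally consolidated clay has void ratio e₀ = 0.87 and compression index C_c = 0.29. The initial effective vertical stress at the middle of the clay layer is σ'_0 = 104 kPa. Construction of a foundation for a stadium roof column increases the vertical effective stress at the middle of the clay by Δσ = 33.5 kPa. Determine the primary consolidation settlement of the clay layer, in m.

Final effective stress: σ'_f = σ'_0 + Δσ = 104 + 33.5 = 137.5 kPa.
Normally consolidated clay, so the full stress increment lies on the virgin compression line:
S_c = C_c·H/(1+e₀)·log₁₀(σ'_f/σ'_0) = 0.29×2.5/(1+0.87)×log₁₀(137.5/104)
    = 0.3877 × 0.12127 = 0.04702 m

S_c ≈ 0.047 m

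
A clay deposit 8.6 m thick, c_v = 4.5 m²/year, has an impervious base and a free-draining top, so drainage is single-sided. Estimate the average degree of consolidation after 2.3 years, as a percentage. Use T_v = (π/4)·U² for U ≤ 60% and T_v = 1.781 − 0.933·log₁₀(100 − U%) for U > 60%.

U ≈ 42.2 %

Drainage path length: H_d = H = 8.6 m (single drainage).
T_v = c_v·t/H_d² = 4.5×2.3/8.6² = 0.13994.
T_v = 0.13994 corresponds to the U ≤ 60% branch:
U = √(4T_v/π) = 0.4221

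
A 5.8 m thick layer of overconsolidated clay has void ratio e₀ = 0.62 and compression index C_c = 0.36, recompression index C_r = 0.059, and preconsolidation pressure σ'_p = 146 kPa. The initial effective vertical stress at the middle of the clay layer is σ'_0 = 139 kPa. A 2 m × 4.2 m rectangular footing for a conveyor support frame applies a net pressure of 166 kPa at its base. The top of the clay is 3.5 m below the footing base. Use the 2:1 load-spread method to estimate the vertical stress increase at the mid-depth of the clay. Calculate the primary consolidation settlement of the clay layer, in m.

Mid-depth of clay below the footing base: z = 3.5 + 5.8/2 = 6.4 m.
Stress increase at mid-clay by the 2:1 spreading method:
Δσ = qBL/((B+z)(L+z)) = 166×2×4.2/((2+6.4)(4.2+6.4)) = 15.66 kPa
Final effective stress: σ'_f = 139 + 15.66 = 154.66 kPa.
σ'_f = 154.66 > σ'_p = 146 kPa, so the stress path crosses the preconsolidation pressure — recompression up to σ'_p, then virgin compression beyond:
S_c = H/(1+e₀)·[C_r·log₁₀(σ'_p/σ'_0) + C_c·log₁₀(σ'_f/σ'_p)]
    = 5.8/1.62 × [0.059×log₁₀(146/139) + 0.36×log₁₀(154.66/146)]
    = 3.5802 × [0.0012589 + 0.0090091] = 0.03676 m

S_c ≈ 0.0368 m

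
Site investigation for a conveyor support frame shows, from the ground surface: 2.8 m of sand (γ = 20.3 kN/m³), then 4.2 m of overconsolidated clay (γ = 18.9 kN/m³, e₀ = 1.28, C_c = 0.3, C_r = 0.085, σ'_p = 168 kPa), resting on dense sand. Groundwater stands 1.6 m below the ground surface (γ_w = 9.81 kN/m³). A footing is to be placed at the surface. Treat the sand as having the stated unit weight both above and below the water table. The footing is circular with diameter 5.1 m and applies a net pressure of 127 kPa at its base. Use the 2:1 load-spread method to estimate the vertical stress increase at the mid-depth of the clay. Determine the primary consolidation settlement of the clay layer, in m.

S_c ≈ 0.0282 m

Mid-depth of clay below the ground surface: z = 2.8 + 4.2/2 = 4.9 m.
Total vertical stress at mid-clay: σ_v = 20.3×2.8 + 18.9×2.1 = 96.53 kPa.
Pore pressure: u = 9.81×(4.9 − 1.6) = 32.373 kPa.
Initial effective stress: σ'_0 = σ_v − u = 96.53 − 32.373 = 64.157 kPa.
Stress increase at mid-clay by the 2:1 spreading method:
Δσ ≈ qD²/(D+z)² = 127×5.1²/(5.1+4.9)² = 33.033 kPa
Final effective stress: σ'_f = 64.157 + 33.033 = 97.19 kPa.
σ'_f = 97.19 ≤ σ'_p = 168 kPa, so the clay remains overconsolidated and only the recompression index applies:
S_c = C_r·H/(1+e₀)·log₁₀(σ'_f/σ'_0) = 0.085×4.2/2.28×log₁₀(97.19/64.157)
    = 0.15658 × 0.18038 = 0.02824 m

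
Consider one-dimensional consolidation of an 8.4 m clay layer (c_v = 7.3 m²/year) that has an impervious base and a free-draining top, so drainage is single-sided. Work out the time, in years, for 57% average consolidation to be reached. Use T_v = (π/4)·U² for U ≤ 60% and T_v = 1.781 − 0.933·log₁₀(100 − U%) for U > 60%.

Drainage path length: H_d = H = 8.4 m (single drainage).
U ≤ 60%: T_v = (π/4)·U² = (π/4)×0.57² = 0.25518.
t = T_v·H_d²/c_v = 0.25518×8.4²/7.3 = 2.467 years.

t ≈ 2.47 years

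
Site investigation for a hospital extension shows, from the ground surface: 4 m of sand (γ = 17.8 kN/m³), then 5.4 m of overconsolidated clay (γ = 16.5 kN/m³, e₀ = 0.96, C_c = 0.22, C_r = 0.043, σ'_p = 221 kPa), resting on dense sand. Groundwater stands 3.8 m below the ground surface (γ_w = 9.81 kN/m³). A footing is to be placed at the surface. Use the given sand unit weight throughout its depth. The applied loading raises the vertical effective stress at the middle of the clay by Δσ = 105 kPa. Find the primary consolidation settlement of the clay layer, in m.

S_c ≈ 0.0406 m

Mid-depth of clay below the ground surface: z = 4 + 5.4/2 = 6.7 m.
Total vertical stress at mid-clay: σ_v = 17.8×4 + 16.5×2.7 = 115.75 kPa.
Pore pressure: u = 9.81×(6.7 − 3.8) = 28.449 kPa.
Initial effective stress: σ'_0 = σ_v − u = 115.75 − 28.449 = 87.301 kPa.
Final effective stress: σ'_f = 87.301 + 105 = 192.3 kPa.
σ'_f = 192.3 ≤ σ'_p = 221 kPa, so the clay remains overconsolidated and only the recompression index applies:
S_c = C_r·H/(1+e₀)·log₁₀(σ'_f/σ'_0) = 0.043×5.4/1.96×log₁₀(192.3/87.301)
    = 0.11847 × 0.34296 = 0.04063 m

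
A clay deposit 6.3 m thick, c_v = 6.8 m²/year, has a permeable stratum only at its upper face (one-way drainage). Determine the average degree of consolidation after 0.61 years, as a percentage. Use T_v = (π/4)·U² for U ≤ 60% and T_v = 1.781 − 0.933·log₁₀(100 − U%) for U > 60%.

U ≈ 36.5 %

Drainage path length: H_d = H = 6.3 m (single drainage).
T_v = c_v·t/H_d² = 6.8×0.61/6.3² = 0.10451.
T_v = 0.10451 corresponds to the U ≤ 60% branch:
U = √(4T_v/π) = 0.3648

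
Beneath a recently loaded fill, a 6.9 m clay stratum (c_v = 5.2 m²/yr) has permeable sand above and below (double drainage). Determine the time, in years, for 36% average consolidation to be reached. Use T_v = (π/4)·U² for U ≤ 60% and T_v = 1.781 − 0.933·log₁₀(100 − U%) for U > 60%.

Drainage path length: H_d = H/2 = 3.45 m (double drainage).
U ≤ 60%: T_v = (π/4)·U² = (π/4)×0.36² = 0.10179.
t = T_v·H_d²/c_v = 0.10179×3.45²/5.2 = 0.233 years.

t ≈ 0.233 years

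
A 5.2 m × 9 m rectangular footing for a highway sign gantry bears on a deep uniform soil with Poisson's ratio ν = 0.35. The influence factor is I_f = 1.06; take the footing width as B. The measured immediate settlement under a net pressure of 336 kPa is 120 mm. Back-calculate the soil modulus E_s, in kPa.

E_s ≈ 13500 kPa

S_e = q·B·(1−ν²)/E_s · I_f  ⇒  E_s = q·B·(1−ν²)·I_f / S_e.
E_s = 336 × 5.2 × 0.8775 × 1.06 / 0.12 = 13540 kPa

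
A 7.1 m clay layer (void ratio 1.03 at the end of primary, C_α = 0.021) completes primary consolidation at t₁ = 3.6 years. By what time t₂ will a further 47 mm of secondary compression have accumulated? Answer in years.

t₂ ≈ 15.7 years

S_s = C_α·H/(1+e_p)·log₁₀(t₂/t₁) ⇒ log₁₀(t₂/t₁) = S_s·(1+e_p)/(C_α·H).
log₁₀(t₂/t₁) = 0.047 × (1+1.03) / (0.021×7.1) = 0.6399
t₂ = t₁ × 10^0.6399 = 3.6 × 4.364 = 15.71 years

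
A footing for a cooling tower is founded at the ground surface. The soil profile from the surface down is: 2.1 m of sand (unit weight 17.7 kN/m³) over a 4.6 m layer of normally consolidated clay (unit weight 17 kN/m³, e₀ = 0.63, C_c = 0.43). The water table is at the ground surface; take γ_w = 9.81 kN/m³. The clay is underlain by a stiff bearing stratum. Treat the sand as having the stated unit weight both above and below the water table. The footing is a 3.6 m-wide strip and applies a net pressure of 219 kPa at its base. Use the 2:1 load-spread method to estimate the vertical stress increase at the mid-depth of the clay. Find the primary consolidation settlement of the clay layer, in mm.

S_c ≈ 728 mm

Mid-depth of clay below the ground surface: z = 2.1 + 4.6/2 = 4.4 m.
Total vertical stress at mid-clay: σ_v = 17.7×2.1 + 17×2.3 = 76.27 kPa.
Pore pressure: u = 9.81×(4.4 − 0) = 43.164 kPa.
Initial effective stress: σ'_0 = σ_v − u = 76.27 − 43.164 = 33.106 kPa.
Stress increase at mid-clay by the 2:1 spreading method:
Δσ = qB/(B+z) = 219×3.6/(3.6+4.4) = 98.55 kPa
Final effective stress: σ'_f = σ'_0 + Δσ = 33.106 + 98.55 = 131.66 kPa.
Normally consolidated clay, so the full stress increment lies on the virgin compression line:
S_c = C_c·H/(1+e₀)·log₁₀(σ'_f/σ'_0) = 0.43×4.6/(1+0.63)×log₁₀(131.66/33.106)
    = 1.2135 × 0.59955 = 0.7276 m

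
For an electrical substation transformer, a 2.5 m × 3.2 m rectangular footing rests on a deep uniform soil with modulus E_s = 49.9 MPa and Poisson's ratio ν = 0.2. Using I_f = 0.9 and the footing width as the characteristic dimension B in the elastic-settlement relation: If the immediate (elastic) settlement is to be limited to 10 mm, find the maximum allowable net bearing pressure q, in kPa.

q ≈ 231 kPa

E_s = 49.9 MPa = 49900 kPa.
S_e = q·B·(1−ν²)/E_s · I_f  ⇒  q = S_e·E_s / (B·(1−ν²)·I_f).
q = 0.01 × 49900 / (2.5 × 0.96 × 0.9) = 231 kPa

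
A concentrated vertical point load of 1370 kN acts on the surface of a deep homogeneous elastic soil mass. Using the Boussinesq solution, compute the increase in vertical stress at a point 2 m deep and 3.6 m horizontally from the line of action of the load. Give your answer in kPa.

Boussinesq vertical stress below a point load on an elastic half-space:
Δσ_z = 3P/(2πz²) · [1 + (r/z)²]^(−5/2)
r/z = 3.6/2 = 1.8; [1+(r/z)²]^(−5/2) = 0.027014.
Δσ_z = 3×1370/(2π×2²) × 0.027014 = 163.53 × 0.027014 = 4.418 kPa

Δσ_z ≈ 4.42 kPa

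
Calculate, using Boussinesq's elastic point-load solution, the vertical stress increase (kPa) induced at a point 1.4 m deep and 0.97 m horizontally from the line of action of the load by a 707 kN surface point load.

Boussinesq vertical stress below a point load on an elastic half-space:
Δσ_z = 3P/(2πz²) · [1 + (r/z)²]^(−5/2)
r/z = 0.97/1.4 = 0.69286; [1+(r/z)²]^(−5/2) = 0.37524.
Δσ_z = 3×707/(2π×1.4²) × 0.37524 = 172.23 × 0.37524 = 64.63 kPa

Δσ_z ≈ 64.6 kPa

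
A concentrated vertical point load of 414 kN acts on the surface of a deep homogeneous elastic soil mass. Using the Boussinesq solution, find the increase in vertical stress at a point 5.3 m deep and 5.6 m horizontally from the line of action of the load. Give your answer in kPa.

Boussinesq vertical stress below a point load on an elastic half-space:
Δσ_z = 3P/(2πz²) · [1 + (r/z)²]^(−5/2)
r/z = 5.6/5.3 = 1.0566; [1+(r/z)²]^(−5/2) = 0.15346.
Δσ_z = 3×414/(2π×5.3²) × 0.15346 = 7.037 × 0.15346 = 1.08 kPa

Δσ_z ≈ 1.08 kPa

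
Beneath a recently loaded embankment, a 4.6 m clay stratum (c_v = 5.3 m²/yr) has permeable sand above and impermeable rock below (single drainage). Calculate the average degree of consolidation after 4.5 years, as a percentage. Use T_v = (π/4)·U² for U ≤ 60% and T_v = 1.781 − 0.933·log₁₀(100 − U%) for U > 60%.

Drainage path length: H_d = H = 4.6 m (single drainage).
T_v = c_v·t/H_d² = 5.3×4.5/4.6² = 1.1271.
T_v = 1.1271 corresponds to the U > 60% branch:
U = 1 − 10^((1.781 − T_v)/0.933)/100 = 0.9498

U ≈ 95 %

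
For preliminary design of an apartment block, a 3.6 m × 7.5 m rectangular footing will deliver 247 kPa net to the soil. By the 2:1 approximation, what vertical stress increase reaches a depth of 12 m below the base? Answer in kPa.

By the 2:1 method the load spreads at 1 horizontal : 2 vertical, so at depth z the loaded area has grown by z in each plan dimension:
Δσ = qBL/((B+z)(L+z)) = 247×3.6×7.5/((3.6+12)(7.5+12)) = 21.923 kPa

Δσ_z ≈ 21.9 kPa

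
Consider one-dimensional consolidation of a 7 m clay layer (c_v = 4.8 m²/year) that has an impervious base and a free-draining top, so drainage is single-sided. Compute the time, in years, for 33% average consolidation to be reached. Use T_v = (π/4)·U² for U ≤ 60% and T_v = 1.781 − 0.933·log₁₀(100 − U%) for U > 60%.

Drainage path length: H_d = H = 7 m (single drainage).
U ≤ 60%: T_v = (π/4)·U² = (π/4)×0.33² = 0.08553.
t = T_v·H_d²/c_v = 0.08553×7²/4.8 = 0.8731 years.

t ≈ 0.873 years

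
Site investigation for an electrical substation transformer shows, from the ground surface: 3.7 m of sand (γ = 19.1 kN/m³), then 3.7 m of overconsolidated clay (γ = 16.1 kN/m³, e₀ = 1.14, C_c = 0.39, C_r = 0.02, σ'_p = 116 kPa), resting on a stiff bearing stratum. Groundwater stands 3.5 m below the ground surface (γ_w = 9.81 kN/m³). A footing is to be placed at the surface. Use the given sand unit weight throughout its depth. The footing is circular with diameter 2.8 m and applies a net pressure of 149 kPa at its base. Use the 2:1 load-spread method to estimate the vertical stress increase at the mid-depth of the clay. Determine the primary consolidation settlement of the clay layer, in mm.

S_c ≈ 2.84 mm

Mid-depth of clay below the ground surface: z = 3.7 + 3.7/2 = 5.55 m.
Total vertical stress at mid-clay: σ_v = 19.1×3.7 + 16.1×1.85 = 100.46 kPa.
Pore pressure: u = 9.81×(5.55 − 3.5) = 20.11 kPa.
Initial effective stress: σ'_0 = σ_v − u = 100.46 − 20.11 = 80.35 kPa.
Stress increase at mid-clay by the 2:1 spreading method:
Δσ ≈ qD²/(D+z)² = 149×2.8²/(2.8+5.55)² = 16.754 kPa
Final effective stress: σ'_f = 80.35 + 16.754 = 97.104 kPa.
σ'_f = 97.104 ≤ σ'_p = 116 kPa, so the clay remains overconsolidated and only the recompression index applies:
S_c = C_r·H/(1+e₀)·log₁₀(σ'_f/σ'_0) = 0.02×3.7/2.14×log₁₀(97.104/80.35)
    = 0.03458 × 0.082251 = 0.002844 m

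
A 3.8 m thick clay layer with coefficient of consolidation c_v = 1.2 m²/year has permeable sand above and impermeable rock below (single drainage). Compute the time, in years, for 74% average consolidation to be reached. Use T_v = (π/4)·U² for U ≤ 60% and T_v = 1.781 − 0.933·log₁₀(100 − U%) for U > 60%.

t ≈ 5.55 years

Drainage path length: H_d = H = 3.8 m (single drainage).
U > 60%: T_v = 1.781 − 0.933·log₁₀(100 − 74) = 0.46083.
t = T_v·H_d²/c_v = 0.46083×3.8²/1.2 = 5.545 years.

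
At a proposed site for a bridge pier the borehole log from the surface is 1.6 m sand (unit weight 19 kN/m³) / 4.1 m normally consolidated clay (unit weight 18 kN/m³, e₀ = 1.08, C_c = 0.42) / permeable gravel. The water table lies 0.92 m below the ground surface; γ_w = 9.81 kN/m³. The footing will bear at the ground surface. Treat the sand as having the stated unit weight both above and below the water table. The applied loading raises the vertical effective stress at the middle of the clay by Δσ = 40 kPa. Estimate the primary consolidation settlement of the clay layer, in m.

S_c ≈ 0.247 m

Mid-depth of clay below the ground surface: z = 1.6 + 4.1/2 = 3.65 m.
Total vertical stress at mid-clay: σ_v = 19×1.6 + 18×2.05 = 67.3 kPa.
Pore pressure: u = 9.81×(3.65 − 0.92) = 26.781 kPa.
Initial effective stress: σ'_0 = σ_v − u = 67.3 − 26.781 = 40.519 kPa.
Final effective stress: σ'_f = σ'_0 + Δσ = 40.519 + 40 = 80.519 kPa.
Normally consolidated clay, so the full stress increment lies on the virgin compression line:
S_c = C_c·H/(1+e₀)·log₁₀(σ'_f/σ'_0) = 0.42×4.1/(1+1.08)×log₁₀(80.519/40.519)
    = 0.82788 × 0.29824 = 0.2469 m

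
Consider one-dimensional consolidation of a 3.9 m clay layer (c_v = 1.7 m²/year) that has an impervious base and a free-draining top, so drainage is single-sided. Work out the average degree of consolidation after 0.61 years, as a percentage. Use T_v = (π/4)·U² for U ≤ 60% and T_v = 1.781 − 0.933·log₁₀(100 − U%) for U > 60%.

Drainage path length: H_d = H = 3.9 m (single drainage).
T_v = c_v·t/H_d² = 1.7×0.61/3.9² = 0.068179.
T_v = 0.068179 corresponds to the U ≤ 60% branch:
U = √(4T_v/π) = 0.2946

U ≈ 29.5 %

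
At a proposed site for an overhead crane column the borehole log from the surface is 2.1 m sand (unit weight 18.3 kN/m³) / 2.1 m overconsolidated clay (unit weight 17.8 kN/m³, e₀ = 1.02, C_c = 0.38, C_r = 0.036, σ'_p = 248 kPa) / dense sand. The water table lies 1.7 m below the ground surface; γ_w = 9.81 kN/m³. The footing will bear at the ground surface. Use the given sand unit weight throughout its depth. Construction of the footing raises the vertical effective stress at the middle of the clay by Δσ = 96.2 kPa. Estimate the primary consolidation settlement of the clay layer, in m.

Mid-depth of clay below the ground surface: z = 2.1 + 2.1/2 = 3.15 m.
Total vertical stress at mid-clay: σ_v = 18.3×2.1 + 17.8×1.05 = 57.12 kPa.
Pore pressure: u = 9.81×(3.15 − 1.7) = 14.225 kPa.
Initial effective stress: σ'_0 = σ_v − u = 57.12 − 14.225 = 42.895 kPa.
Final effective stress: σ'_f = 42.895 + 96.2 = 139.09 kPa.
σ'_f = 139.09 ≤ σ'_p = 248 kPa, so the clay remains overconsolidated and only the recompression index applies:
S_c = C_r·H/(1+e₀)·log₁₀(σ'_f/σ'_0) = 0.036×2.1/2.02×log₁₀(139.09/42.895)
    = 0.037426 × 0.51089 = 0.01912 m

S_c ≈ 0.0191 m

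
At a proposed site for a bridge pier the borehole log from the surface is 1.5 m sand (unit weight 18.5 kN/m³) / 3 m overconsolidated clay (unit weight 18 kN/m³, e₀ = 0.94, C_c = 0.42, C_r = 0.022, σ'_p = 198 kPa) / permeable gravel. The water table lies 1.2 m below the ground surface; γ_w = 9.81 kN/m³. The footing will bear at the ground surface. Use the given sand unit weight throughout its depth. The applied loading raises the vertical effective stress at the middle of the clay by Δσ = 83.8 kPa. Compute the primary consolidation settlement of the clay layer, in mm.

Mid-depth of clay below the ground surface: z = 1.5 + 3/2 = 3 m.
Total vertical stress at mid-clay: σ_v = 18.5×1.5 + 18×1.5 = 54.75 kPa.
Pore pressure: u = 9.81×(3 − 1.2) = 17.658 kPa.
Initial effective stress: σ'_0 = σ_v − u = 54.75 − 17.658 = 37.092 kPa.
Final effective stress: σ'_f = 37.092 + 83.8 = 120.89 kPa.
σ'_f = 120.89 ≤ σ'_p = 198 kPa, so the clay remains overconsolidated and only the recompression index applies:
S_c = C_r·H/(1+e₀)·log₁₀(σ'_f/σ'_0) = 0.022×3/1.94×log₁₀(120.89/37.092)
    = 0.034021 × 0.51311 = 0.01746 m

S_c ≈ 17.5 mm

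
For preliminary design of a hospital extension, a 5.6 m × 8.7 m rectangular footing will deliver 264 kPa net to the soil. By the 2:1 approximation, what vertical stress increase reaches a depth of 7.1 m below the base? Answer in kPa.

Δσ_z ≈ 64.1 kPa

By the 2:1 method the load spreads at 1 horizontal : 2 vertical, so at depth z the loaded area has grown by z in each plan dimension:
Δσ = qBL/((B+z)(L+z)) = 264×5.6×8.7/((5.6+7.1)(8.7+7.1)) = 64.099 kPa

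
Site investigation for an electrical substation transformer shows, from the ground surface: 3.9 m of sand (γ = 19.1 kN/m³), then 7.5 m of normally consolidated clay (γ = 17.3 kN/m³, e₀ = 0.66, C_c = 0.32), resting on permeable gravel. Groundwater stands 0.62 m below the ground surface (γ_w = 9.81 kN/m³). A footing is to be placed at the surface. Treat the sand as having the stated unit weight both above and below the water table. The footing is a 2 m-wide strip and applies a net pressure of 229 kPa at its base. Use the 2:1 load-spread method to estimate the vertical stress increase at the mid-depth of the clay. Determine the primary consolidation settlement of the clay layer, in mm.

S_c ≈ 324 mm

Mid-depth of clay below the ground surface: z = 3.9 + 7.5/2 = 7.65 m.
Total vertical stress at mid-clay: σ_v = 19.1×3.9 + 17.3×3.75 = 139.37 kPa.
Pore pressure: u = 9.81×(7.65 − 0.62) = 68.964 kPa.
Initial effective stress: σ'_0 = σ_v − u = 139.37 − 68.964 = 70.406 kPa.
Stress increase at mid-clay by the 2:1 spreading method:
Δσ = qB/(B+z) = 229×2/(2+7.65) = 47.461 kPa
Final effective stress: σ'_f = σ'_0 + Δσ = 70.406 + 47.461 = 117.87 kPa.
Normally consolidated clay, so the full stress increment lies on the virgin compression line:
S_c = C_c·H/(1+e₀)·log₁₀(σ'_f/σ'_0) = 0.32×7.5/(1+0.66)×log₁₀(117.87/70.406)
    = 1.4458 × 0.22379 = 0.3236 m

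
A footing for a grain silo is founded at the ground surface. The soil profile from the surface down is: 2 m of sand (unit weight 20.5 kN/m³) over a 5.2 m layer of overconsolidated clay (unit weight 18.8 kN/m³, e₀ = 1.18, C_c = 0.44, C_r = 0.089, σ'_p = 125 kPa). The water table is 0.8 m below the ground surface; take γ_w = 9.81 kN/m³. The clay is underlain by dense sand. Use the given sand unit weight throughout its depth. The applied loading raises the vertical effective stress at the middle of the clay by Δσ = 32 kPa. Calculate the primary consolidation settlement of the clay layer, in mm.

S_c ≈ 43.8 mm

Mid-depth of clay below the ground surface: z = 2 + 5.2/2 = 4.6 m.
Total vertical stress at mid-clay: σ_v = 20.5×2 + 18.8×2.6 = 89.88 kPa.
Pore pressure: u = 9.81×(4.6 − 0.8) = 37.278 kPa.
Initial effective stress: σ'_0 = σ_v − u = 89.88 − 37.278 = 52.602 kPa.
Final effective stress: σ'_f = 52.602 + 32 = 84.602 kPa.
σ'_f = 84.602 ≤ σ'_p = 125 kPa, so the clay remains overconsolidated and only the recompression index applies:
S_c = C_r·H/(1+e₀)·log₁₀(σ'_f/σ'_0) = 0.089×5.2/2.18×log₁₀(84.602/52.602)
    = 0.21229 × 0.20638 = 0.04381 m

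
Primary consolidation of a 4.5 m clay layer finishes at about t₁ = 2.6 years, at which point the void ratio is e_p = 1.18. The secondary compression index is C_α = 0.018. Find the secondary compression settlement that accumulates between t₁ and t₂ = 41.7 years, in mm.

S_s ≈ 44.8 mm

Secondary compression: S_s = C_α·H/(1+e_p)·log₁₀(t₂/t₁)
S_s = 0.018×4.5/(1+1.18)×log₁₀(41.7/2.6)
    = 0.03716 × 1.205 = 0.04478 m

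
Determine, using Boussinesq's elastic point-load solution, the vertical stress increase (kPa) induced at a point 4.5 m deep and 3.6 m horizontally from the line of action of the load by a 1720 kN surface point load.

Δσ_z ≈ 11.8 kPa

Boussinesq vertical stress below a point load on an elastic half-space:
Δσ_z = 3P/(2πz²) · [1 + (r/z)²]^(−5/2)
r/z = 3.6/4.5 = 0.8; [1+(r/z)²]^(−5/2) = 0.29033.
Δσ_z = 3×1720/(2π×4.5²) × 0.29033 = 40.555 × 0.29033 = 11.77 kPa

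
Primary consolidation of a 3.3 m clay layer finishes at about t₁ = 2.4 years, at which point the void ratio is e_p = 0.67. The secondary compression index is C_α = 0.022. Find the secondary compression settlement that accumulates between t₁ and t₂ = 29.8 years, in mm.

S_s ≈ 47.6 mm

Secondary compression: S_s = C_α·H/(1+e_p)·log₁₀(t₂/t₁)
S_s = 0.022×3.3/(1+0.67)×log₁₀(29.8/2.4)
    = 0.04347 × 1.094 = 0.04756 m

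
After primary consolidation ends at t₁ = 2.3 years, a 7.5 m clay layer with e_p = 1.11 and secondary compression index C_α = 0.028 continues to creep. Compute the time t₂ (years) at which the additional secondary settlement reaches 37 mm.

t₂ ≈ 5.41 years

S_s = C_α·H/(1+e_p)·log₁₀(t₂/t₁) ⇒ log₁₀(t₂/t₁) = S_s·(1+e_p)/(C_α·H).
log₁₀(t₂/t₁) = 0.037 × (1+1.11) / (0.028×7.5) = 0.3718
t₂ = t₁ × 10^0.3718 = 2.3 × 2.354 = 5.414 years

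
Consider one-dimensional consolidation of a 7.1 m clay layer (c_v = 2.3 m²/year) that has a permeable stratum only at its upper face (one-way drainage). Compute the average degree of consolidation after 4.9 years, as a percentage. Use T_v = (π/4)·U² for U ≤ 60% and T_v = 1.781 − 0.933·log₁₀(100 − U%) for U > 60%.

Drainage path length: H_d = H = 7.1 m (single drainage).
T_v = c_v·t/H_d² = 2.3×4.9/7.1² = 0.22357.
T_v = 0.22357 corresponds to the U ≤ 60% branch:
U = √(4T_v/π) = 0.5335

U ≈ 53.4 %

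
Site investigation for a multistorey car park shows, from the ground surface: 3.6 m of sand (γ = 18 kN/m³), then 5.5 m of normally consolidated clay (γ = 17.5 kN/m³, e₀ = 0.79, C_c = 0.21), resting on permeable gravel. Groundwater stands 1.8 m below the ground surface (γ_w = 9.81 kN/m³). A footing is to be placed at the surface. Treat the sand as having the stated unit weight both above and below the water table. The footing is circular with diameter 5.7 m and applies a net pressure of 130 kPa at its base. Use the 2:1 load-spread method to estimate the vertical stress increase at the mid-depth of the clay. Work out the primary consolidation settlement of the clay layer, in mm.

S_c ≈ 99.4 mm

Mid-depth of clay below the ground surface: z = 3.6 + 5.5/2 = 6.35 m.
Total vertical stress at mid-clay: σ_v = 18×3.6 + 17.5×2.75 = 112.92 kPa.
Pore pressure: u = 9.81×(6.35 − 1.8) = 44.636 kPa.
Initial effective stress: σ'_0 = σ_v − u = 112.92 − 44.636 = 68.284 kPa.
Stress increase at mid-clay by the 2:1 spreading method:
Δσ ≈ qD²/(D+z)² = 130×5.7²/(5.7+6.35)² = 29.088 kPa
Final effective stress: σ'_f = σ'_0 + Δσ = 68.284 + 29.088 = 97.372 kPa.
Normally consolidated clay, so the full stress increment lies on the virgin compression line:
S_c = C_c·H/(1+e₀)·log₁₀(σ'_f/σ'_0) = 0.21×5.5/(1+0.79)×log₁₀(97.372/68.284)
    = 0.64525 × 0.15412 = 0.09945 m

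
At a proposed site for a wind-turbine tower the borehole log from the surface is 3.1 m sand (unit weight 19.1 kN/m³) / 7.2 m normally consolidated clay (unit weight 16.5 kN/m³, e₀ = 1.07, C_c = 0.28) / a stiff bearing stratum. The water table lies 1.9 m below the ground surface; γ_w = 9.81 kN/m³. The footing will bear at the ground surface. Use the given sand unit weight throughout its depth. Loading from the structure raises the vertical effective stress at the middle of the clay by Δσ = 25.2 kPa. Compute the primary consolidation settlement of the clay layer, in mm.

S_c ≈ 128 mm

Mid-depth of clay below the ground surface: z = 3.1 + 7.2/2 = 6.7 m.
Total vertical stress at mid-clay: σ_v = 19.1×3.1 + 16.5×3.6 = 118.61 kPa.
Pore pressure: u = 9.81×(6.7 − 1.9) = 47.088 kPa.
Initial effective stress: σ'_0 = σ_v − u = 118.61 − 47.088 = 71.522 kPa.
Final effective stress: σ'_f = σ'_0 + Δσ = 71.522 + 25.2 = 96.722 kPa.
Normally consolidated clay, so the full stress increment lies on the virgin compression line:
S_c = C_c·H/(1+e₀)·log₁₀(σ'_f/σ'_0) = 0.28×7.2/(1+1.07)×log₁₀(96.722/71.522)
    = 0.97391 × 0.13109 = 0.1277 m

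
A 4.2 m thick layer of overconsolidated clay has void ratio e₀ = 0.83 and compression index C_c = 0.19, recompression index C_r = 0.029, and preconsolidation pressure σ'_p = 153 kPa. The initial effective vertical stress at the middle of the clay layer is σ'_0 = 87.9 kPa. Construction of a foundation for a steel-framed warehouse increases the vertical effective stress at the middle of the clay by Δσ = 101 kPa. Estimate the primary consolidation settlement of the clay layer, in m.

Final effective stress: σ'_f = 87.9 + 101 = 188.9 kPa.
σ'_f = 188.9 > σ'_p = 153 kPa, so the stress path crosses the preconsolidation pressure — recompression up to σ'_p, then virgin compression beyond:
S_c = H/(1+e₀)·[C_r·log₁₀(σ'_p/σ'_0) + C_c·log₁₀(σ'_f/σ'_p)]
    = 4.2/1.83 × [0.029×log₁₀(153/87.9) + 0.19×log₁₀(188.9/153)]
    = 2.2951 × [0.0069804 + 0.017393] = 0.05594 m

S_c ≈ 0.0559 m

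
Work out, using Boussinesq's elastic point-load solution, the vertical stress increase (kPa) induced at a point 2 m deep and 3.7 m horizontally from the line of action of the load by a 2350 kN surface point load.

Δσ_z ≈ 6.82 kPa

Boussinesq vertical stress below a point load on an elastic half-space:
Δσ_z = 3P/(2πz²) · [1 + (r/z)²]^(−5/2)
r/z = 3.7/2 = 1.85; [1+(r/z)²]^(−5/2) = 0.024313.
Δσ_z = 3×2350/(2π×2²) × 0.024313 = 280.51 × 0.024313 = 6.82 kPa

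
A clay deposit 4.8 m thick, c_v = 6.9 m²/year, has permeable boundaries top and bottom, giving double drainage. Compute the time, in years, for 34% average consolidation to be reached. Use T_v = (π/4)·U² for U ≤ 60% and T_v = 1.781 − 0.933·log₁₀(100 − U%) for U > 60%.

Drainage path length: H_d = H/2 = 2.4 m (double drainage).
U ≤ 60%: T_v = (π/4)·U² = (π/4)×0.34² = 0.090792.
t = T_v·H_d²/c_v = 0.090792×2.4²/6.9 = 0.07579 years.

t ≈ 0.0758 years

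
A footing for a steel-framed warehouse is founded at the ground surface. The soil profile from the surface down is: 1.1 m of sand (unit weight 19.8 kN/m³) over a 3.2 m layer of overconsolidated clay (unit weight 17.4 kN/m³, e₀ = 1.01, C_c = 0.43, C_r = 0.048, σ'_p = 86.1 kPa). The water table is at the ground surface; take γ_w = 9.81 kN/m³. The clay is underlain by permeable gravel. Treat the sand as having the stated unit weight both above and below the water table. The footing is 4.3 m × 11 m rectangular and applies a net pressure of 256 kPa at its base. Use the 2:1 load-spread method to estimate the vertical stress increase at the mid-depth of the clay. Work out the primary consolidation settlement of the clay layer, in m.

S_c ≈ 0.207 m

Mid-depth of clay below the ground surface: z = 1.1 + 3.2/2 = 2.7 m.
Total vertical stress at mid-clay: σ_v = 19.8×1.1 + 17.4×1.6 = 49.62 kPa.
Pore pressure: u = 9.81×(2.7 − 0) = 26.487 kPa.
Initial effective stress: σ'_0 = σ_v − u = 49.62 − 26.487 = 23.133 kPa.
Stress increase at mid-clay by the 2:1 spreading method:
Δσ = qBL/((B+z)(L+z)) = 256×4.3×11/((4.3+2.7)(11+2.7)) = 126.26 kPa
Final effective stress: σ'_f = 23.133 + 126.26 = 149.39 kPa.
σ'_f = 149.39 > σ'_p = 86.1 kPa, so the stress path crosses the preconsolidation pressure — recompression up to σ'_p, then virgin compression beyond:
S_c = H/(1+e₀)·[C_r·log₁₀(σ'_p/σ'_0) + C_c·log₁₀(σ'_f/σ'_p)]
    = 3.2/2.01 × [0.048×log₁₀(86.1/23.133) + 0.43×log₁₀(149.39/86.1)]
    = 1.592 × [0.027397 + 0.10291] = 0.2074 m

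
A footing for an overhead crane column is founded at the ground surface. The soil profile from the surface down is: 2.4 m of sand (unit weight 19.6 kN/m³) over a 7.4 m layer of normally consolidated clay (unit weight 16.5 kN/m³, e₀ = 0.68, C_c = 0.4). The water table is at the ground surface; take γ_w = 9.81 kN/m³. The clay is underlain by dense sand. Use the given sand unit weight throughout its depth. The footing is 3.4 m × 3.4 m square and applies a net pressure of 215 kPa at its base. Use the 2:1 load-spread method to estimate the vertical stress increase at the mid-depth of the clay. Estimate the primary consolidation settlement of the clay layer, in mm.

Mid-depth of clay below the ground surface: z = 2.4 + 7.4/2 = 6.1 m.
Total vertical stress at mid-clay: σ_v = 19.6×2.4 + 16.5×3.7 = 108.09 kPa.
Pore pressure: u = 9.81×(6.1 − 0) = 59.841 kPa.
Initial effective stress: σ'_0 = σ_v − u = 108.09 − 59.841 = 48.249 kPa.
Stress increase at mid-clay by the 2:1 spreading method:
Δσ = qBL/((B+z)(L+z)) = 215×3.4×3.4/((3.4+6.1)(3.4+6.1)) = 27.539 kPa
Final effective stress: σ'_f = σ'_0 + Δσ = 48.249 + 27.539 = 75.788 kPa.
Normally consolidated clay, so the full stress increment lies on the virgin compression line:
S_c = C_c·H/(1+e₀)·log₁₀(σ'_f/σ'_0) = 0.4×7.4/(1+0.68)×log₁₀(75.788/48.249)
    = 1.7619 × 0.19611 = 0.3455 m

S_c ≈ 346 mm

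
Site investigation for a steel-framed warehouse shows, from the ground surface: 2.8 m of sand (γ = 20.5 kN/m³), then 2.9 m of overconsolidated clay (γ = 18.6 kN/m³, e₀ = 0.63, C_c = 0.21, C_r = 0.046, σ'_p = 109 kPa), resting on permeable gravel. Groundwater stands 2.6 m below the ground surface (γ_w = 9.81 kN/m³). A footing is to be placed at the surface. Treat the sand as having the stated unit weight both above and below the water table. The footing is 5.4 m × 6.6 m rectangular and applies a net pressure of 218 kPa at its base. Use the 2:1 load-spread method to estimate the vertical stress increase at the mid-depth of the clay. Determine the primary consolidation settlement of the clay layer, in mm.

Mid-depth of clay below the ground surface: z = 2.8 + 2.9/2 = 4.25 m.
Total vertical stress at mid-clay: σ_v = 20.5×2.8 + 18.6×1.45 = 84.37 kPa.
Pore pressure: u = 9.81×(4.25 − 2.6) = 16.186 kPa.
Initial effective stress: σ'_0 = σ_v − u = 84.37 − 16.186 = 68.184 kPa.
Stress increase at mid-clay by the 2:1 spreading method:
Δσ = qBL/((B+z)(L+z)) = 218×5.4×6.6/((5.4+4.25)(6.6+4.25)) = 74.206 kPa
Final effective stress: σ'_f = 68.184 + 74.206 = 142.39 kPa.
σ'_f = 142.39 > σ'_p = 109 kPa, so the stress path crosses the preconsolidation pressure — recompression up to σ'_p, then virgin compression beyond:
S_c = H/(1+e₀)·[C_r·log₁₀(σ'_p/σ'_0) + C_c·log₁₀(σ'_f/σ'_p)]
    = 2.9/1.63 × [0.046×log₁₀(109/68.184) + 0.21×log₁₀(142.39/109)]
    = 1.7791 × [0.0093722 + 0.024371] = 0.06003 m

S_c ≈ 60 mm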